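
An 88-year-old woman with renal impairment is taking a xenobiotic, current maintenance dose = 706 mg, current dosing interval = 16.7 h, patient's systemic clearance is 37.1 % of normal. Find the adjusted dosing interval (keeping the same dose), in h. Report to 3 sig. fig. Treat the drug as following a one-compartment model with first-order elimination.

To keep the same average steady-state level, dosing rate must scale with clearance.
CL ratio = 37.1 / 100 = 0.3710
New interval (same dose) = 16.7 / 0.3710 = 45.01 h

45.0 h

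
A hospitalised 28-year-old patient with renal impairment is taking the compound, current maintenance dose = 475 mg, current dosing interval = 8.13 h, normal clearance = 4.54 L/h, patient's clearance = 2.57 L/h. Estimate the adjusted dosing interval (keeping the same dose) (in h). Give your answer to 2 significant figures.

14 h

To keep the same average steady-state level, dosing rate must scale with clearance.
CL ratio = 2.57 / 4.54 = 0.5661
New interval (same dose) = 8.13 / 0.5661 = 14.36 h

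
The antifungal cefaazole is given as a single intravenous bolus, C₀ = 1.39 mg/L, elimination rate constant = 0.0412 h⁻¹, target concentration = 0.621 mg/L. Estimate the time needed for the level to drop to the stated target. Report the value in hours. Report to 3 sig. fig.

19.6 h

t = ln(C₀ / C) / k = ln(1.390 / 0.621) / 0.04120
  = ln(2.238) / 0.04120 = 0.8056 / 0.04120 = 19.55 h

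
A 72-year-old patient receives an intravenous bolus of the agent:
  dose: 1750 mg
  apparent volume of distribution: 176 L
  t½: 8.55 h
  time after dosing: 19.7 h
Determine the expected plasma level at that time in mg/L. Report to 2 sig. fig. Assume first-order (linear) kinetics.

C₀ = Dose / Vd = 1750 / 176 = 9.943 mg/L
k = ln2 / t½ = 0.693147 / 8.55 = 0.08107 h⁻¹
C = C₀ · e^(−k·t) = 9.943 × e^(−0.08107 × 19.7)
  = 9.943 × 0.2025 = 2.013 mg/L

2.0 mg/L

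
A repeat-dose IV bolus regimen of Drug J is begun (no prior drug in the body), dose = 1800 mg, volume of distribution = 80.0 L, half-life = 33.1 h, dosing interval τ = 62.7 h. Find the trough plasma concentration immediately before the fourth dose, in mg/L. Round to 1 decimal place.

8.1 mg/L

C₀ per dose = Dose / Vd = 1800 / 80.0 = 22.50 mg/L
k = ln2 / t½ = 0.693147 / 33.1 = 0.02094 h⁻¹
Fraction remaining after one interval: r = e^(−kτ) = e^(−0.02094 × 62.7) = 0.2690
Before dose 4, 3 doses have been given (aged 1τ, 2τ, 3τ).
C_trough = C₀ × (r + r² + … + r^3) = C₀ × r(1−r^3)/(1−r)
        = 22.50 × 0.2690 × (1 − 0.01947) / (1 − 0.2690) = 8.119 mg/L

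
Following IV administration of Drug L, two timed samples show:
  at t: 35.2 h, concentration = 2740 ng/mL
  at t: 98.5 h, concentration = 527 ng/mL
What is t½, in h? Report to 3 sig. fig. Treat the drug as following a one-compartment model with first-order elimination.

26.6 h

k = ln(C₁/C₂) / (t₂ − t₁) = ln(2740/527) / (98.5 − 35.2)
  = 1.649 / 63.30 = 0.02605 h⁻¹
t½ = ln2 / k = 0.693147 / 0.02605 = 26.61 h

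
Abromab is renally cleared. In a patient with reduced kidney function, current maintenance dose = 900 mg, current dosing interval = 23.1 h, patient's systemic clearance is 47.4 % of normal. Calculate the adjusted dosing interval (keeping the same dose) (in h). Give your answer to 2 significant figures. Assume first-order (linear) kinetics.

To keep the same average steady-state level, dosing rate must scale with clearance.
CL ratio = 47.4 / 100 = 0.4740
New interval (same dose) = 23.1 / 0.4740 = 48.73 h

49 h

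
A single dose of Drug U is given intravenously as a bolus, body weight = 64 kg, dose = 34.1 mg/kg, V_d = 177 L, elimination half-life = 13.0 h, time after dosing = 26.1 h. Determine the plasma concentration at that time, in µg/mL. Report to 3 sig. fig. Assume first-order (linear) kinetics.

3.07 µg/mL

Total dose = 34.1 × 64 = 2182 mg
C₀ = Dose / Vd = 2182 / 177 = 12.33 mg/L
k = ln2 / t½ = 0.693147 / 13.0 = 0.05332 h⁻¹
C = C₀ · e^(−k·t) = 12.33 × e^(−0.05332 × 26.1)
  = 12.33 × 0.2487 = 3.066 mg/L
(3.066 mg/L = 3.066 µg/mL)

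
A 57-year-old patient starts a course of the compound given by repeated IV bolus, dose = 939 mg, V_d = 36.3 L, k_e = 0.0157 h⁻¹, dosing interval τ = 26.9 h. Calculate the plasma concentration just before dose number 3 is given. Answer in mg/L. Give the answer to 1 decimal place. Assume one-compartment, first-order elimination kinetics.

C₀ per dose = Dose / Vd = 939 / 36.3 = 25.87 mg/L
Fraction remaining after one interval: r = e^(−kτ) = e^(−0.01570 × 26.9) = 0.6555
Before dose 3, 2 doses have been given (aged 1τ, 2τ).
C_trough = C₀ × (r + r²) = 25.87 × (0.6555 + 0.4297) = 28.07 mg/L

28.1 mg/L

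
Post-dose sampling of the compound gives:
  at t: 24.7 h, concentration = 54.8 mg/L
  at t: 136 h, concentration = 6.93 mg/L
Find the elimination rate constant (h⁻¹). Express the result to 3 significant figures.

0.0186 h⁻¹

k = ln(C₁/C₂) / (t₂ − t₁) = ln(54.8/6.93) / (136 − 24.7)
  = 2.068 / 111.3 = 0.01858 h⁻¹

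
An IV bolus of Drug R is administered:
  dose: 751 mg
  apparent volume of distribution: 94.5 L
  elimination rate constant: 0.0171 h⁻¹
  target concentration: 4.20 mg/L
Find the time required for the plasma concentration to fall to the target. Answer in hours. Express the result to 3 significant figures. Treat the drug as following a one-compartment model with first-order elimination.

37.3 h

C₀ = Dose / Vd = 751.0 / 94.5 = 7.947 mg/L
t = ln(C₀ / C) / k = ln(7.947 / 4.20) / 0.01710
  = ln(1.892) / 0.01710 = 0.6376 / 0.01710 = 37.29 h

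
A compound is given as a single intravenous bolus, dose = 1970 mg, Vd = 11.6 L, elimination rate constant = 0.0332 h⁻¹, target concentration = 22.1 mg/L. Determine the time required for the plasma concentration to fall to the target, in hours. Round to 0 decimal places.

C₀ = Dose / Vd = 1970 / 11.6 = 169.8 mg/L
t = ln(C₀ / C) / k = ln(169.8 / 22.1) / 0.03320
  = ln(7.683) / 0.03320 = 2.039 / 0.03320 = 61.42 h

61 h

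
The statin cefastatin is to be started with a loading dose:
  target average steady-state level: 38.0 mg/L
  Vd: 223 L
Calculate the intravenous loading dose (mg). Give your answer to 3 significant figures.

LD = Css × Vd = 38.0 × 223 = 8474 mg

8470 mg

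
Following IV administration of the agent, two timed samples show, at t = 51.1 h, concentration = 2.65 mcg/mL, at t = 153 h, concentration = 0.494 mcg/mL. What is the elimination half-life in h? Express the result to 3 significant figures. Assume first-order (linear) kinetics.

42.0 h

k = ln(C₁/C₂) / (t₂ − t₁) = ln(2.65/0.494) / (153 − 51.1)
  = 1.680 / 101.9 = 0.01649 h⁻¹
t½ = ln2 / k = 0.693147 / 0.01649 = 42.03 h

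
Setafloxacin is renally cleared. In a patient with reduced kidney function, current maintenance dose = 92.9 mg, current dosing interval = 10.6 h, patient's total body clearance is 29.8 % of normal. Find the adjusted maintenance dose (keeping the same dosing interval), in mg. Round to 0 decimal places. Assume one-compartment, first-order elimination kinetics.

28 mg

To keep the same average steady-state level, dosing rate must scale with clearance.
CL ratio = 29.8 / 100 = 0.2980
New dose (same interval) = 92.9 × 0.2980 = 27.68 mg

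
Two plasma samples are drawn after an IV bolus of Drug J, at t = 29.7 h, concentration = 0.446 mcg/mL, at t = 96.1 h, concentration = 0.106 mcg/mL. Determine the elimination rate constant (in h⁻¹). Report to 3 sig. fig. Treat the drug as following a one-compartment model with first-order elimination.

k = ln(C₁/C₂) / (t₂ − t₁) = ln(0.446/0.106) / (96.1 − 29.7)
  = 1.437 / 66.40 = 0.02164 h⁻¹

0.0216 h⁻¹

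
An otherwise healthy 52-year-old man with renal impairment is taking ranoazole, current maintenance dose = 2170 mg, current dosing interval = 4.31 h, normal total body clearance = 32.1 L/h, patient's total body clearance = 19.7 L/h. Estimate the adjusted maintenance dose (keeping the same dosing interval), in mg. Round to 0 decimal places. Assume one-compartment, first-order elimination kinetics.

To keep the same average steady-state level, dosing rate must scale with clearance.
CL ratio = 19.7 / 32.1 = 0.6137
New dose (same interval) = 2170 × 0.6137 = 1332 mg

1332 mg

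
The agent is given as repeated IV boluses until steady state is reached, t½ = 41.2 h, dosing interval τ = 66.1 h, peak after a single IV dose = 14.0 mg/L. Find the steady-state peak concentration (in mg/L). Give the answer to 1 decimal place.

20.9 mg/L

k = ln2 / t½ = 0.693147 / 41.2 = 0.01682 h⁻¹
e^(−kτ) = e^(−0.01682 × 66.1) = 0.3290
Accumulation ratio R = 1 / (1 − e^(−kτ)) = 1 / (1 − 0.3290) = 1.490
Steady-state peak = C₀ × R = 14.0 × 1.490 = 20.86 mg/L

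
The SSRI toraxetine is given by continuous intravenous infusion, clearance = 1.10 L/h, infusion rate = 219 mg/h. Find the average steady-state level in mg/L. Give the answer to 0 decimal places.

199 mg/L

At steady state Css = R₀ / CL = 219 / 1.100 = 199.1 mg/L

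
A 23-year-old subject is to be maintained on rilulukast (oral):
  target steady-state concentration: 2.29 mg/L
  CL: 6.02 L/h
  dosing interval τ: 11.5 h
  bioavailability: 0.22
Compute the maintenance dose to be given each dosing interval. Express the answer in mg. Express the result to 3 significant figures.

721 mg

At steady state, F × (Dose/τ) = Css × CL.
Dose = Css × CL × τ / F = 2.29 × 6.020 × 11.5 / 0.22 = 720.6 mg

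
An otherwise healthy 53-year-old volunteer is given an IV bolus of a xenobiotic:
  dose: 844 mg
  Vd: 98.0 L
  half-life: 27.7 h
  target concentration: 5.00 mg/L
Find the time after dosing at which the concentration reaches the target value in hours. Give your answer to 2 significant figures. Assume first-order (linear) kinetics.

22 h

C₀ = Dose / Vd = 844.0 / 98.0 = 8.612 mg/L
k = ln2 / t½ = 0.693147 / 27.7 = 0.02502 h⁻¹
t = ln(C₀ / C) / k = ln(8.612 / 5.00) / 0.02502
  = ln(1.722) / 0.02502 = 0.5435 / 0.02502 = 21.72 h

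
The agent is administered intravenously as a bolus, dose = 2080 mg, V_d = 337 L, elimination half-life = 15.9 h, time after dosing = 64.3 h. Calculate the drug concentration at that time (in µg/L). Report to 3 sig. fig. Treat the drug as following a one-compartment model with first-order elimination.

C₀ = Dose / Vd = 2080 / 337 = 6.172 mg/L
k = ln2 / t½ = 0.693147 / 15.9 = 0.04359 h⁻¹
C = C₀ · e^(−k·t) = 6.172 × e^(−0.04359 × 64.3)
  = 6.172 × 0.06064 = 0.3743 mg/L
Convert: 0.3743 mg/L × 1000 = 374.3 µg/L

374 µg/L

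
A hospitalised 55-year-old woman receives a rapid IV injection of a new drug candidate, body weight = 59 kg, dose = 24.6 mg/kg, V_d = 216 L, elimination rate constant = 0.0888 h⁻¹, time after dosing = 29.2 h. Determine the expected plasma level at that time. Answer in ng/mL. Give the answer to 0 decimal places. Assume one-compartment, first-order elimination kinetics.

503 ng/mL

Total dose = 24.6 × 59 = 1451 mg
C₀ = Dose / Vd = 1451 / 216 = 6.718 mg/L
C = C₀ · e^(−k·t) = 6.718 × e^(−0.08880 × 29.2)
  = 6.718 × 0.07480 = 0.5025 mg/L
Convert: 0.5025 mg/L × 1000 = 502.5 ng/mL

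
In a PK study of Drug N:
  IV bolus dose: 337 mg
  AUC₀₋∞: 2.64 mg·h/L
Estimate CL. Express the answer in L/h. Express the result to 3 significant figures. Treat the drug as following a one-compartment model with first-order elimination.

CL = Dose / AUC = 337 / 2.64 = 127.7 L/h

128 L/h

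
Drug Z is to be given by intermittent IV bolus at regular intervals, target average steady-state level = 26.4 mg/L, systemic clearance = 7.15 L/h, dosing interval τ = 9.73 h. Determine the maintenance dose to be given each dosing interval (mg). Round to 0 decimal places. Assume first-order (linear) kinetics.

1837 mg

At steady state, Dose/τ = Css × CL.
Dose = Css × CL × τ = 26.4 × 7.150 × 9.73 = 1837 mg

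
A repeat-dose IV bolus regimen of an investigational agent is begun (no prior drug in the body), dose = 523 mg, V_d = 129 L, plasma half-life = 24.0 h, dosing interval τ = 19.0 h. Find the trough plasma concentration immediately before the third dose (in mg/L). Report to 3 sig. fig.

3.70 mg/L

C₀ per dose = Dose / Vd = 523 / 129 = 4.054 mg/L
k = ln2 / t½ = 0.693147 / 24.0 = 0.02888 h⁻¹
Fraction remaining after one interval: r = e^(−kτ) = e^(−0.02888 × 19.0) = 0.5777
Before dose 3, 2 doses have been given (aged 1τ, 2τ).
C_trough = C₀ × (r + r²) = 4.054 × (0.5777 + 0.3337) = 3.695 mg/L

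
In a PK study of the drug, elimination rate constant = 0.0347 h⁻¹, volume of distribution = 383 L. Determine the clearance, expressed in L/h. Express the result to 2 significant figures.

CL = k × Vd = 0.0347 × 383 = 13.29 L/h

13 L/h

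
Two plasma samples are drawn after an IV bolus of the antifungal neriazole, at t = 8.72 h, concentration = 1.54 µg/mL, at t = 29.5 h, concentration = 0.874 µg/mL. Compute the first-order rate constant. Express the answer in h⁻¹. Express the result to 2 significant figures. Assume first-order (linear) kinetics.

0.027 h⁻¹

k = ln(C₁/C₂) / (t₂ − t₁) = ln(1.54/0.874) / (29.5 − 8.72)
  = 0.5665 / 20.78 = 0.02726 h⁻¹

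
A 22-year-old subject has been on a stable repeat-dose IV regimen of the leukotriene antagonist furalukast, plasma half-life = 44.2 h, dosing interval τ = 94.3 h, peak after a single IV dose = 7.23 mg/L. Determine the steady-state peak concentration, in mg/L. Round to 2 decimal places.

9.36 mg/L

k = ln2 / t½ = 0.693147 / 44.2 = 0.01568 h⁻¹
e^(−kτ) = e^(−0.01568 × 94.3) = 0.2280
Accumulation ratio R = 1 / (1 − e^(−kτ)) = 1 / (1 − 0.2280) = 1.295
Steady-state peak = C₀ × R = 7.23 × 1.295 = 9.363 mg/L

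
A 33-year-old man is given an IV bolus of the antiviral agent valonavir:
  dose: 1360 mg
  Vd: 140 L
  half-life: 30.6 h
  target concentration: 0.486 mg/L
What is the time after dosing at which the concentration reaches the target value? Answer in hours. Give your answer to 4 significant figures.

C₀ = Dose / Vd = 1360 / 140 = 9.714 mg/L
k = ln2 / t½ = 0.693147 / 30.6 = 0.02265 h⁻¹
t = ln(C₀ / C) / k = ln(9.714 / 0.486) / 0.02265
  = ln(19.99) / 0.02265 = 2.995 / 0.02265 = 132.2 h

132.2 h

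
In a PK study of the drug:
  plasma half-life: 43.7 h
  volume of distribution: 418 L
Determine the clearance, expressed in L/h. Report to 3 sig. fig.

k = ln2 / t½ = 0.693147 / 43.7 = 0.01586 h⁻¹
CL = k × Vd = 0.01586 × 418 = 6.629 L/h

6.63 L/h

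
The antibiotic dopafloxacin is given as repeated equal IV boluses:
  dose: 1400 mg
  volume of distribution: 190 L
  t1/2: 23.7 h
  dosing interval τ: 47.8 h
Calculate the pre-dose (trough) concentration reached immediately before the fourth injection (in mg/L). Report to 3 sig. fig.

C₀ per dose = Dose / Vd = 1400 / 190 = 7.368 mg/L
k = ln2 / t½ = 0.693147 / 23.7 = 0.02925 h⁻¹
Fraction remaining after one interval: r = e^(−kτ) = e^(−0.02925 × 47.8) = 0.2471
Before dose 4, 3 doses have been given (aged 1τ, 2τ, 3τ).
C_trough = C₀ × (r + r² + … + r^3) = C₀ × r(1−r^3)/(1−r)
        = 7.368 × 0.2471 × (1 − 0.01509) / (1 − 0.2471) = 2.382 mg/L

2.38 mg/L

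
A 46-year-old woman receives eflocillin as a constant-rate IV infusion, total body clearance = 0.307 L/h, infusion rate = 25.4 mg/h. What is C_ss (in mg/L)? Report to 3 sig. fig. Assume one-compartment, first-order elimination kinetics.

82.7 mg/L

At steady state Css = R₀ / CL = 25.4 / 0.3070 = 82.74 mg/L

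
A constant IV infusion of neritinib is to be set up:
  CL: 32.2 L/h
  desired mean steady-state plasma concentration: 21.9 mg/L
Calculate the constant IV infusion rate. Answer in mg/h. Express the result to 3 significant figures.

705 mg/h

At steady state, infusion rate R₀ = Css × CL = 21.9 × 32.20 = 705.2 mg/h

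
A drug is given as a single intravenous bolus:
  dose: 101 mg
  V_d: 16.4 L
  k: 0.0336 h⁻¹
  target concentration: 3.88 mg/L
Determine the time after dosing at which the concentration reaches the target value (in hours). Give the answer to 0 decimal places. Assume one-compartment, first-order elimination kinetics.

C₀ = Dose / Vd = 101.0 / 16.4 = 6.159 mg/L
t = ln(C₀ / C) / k = ln(6.159 / 3.88) / 0.03360
  = ln(1.587) / 0.03360 = 0.4618 / 0.03360 = 13.74 h

14 h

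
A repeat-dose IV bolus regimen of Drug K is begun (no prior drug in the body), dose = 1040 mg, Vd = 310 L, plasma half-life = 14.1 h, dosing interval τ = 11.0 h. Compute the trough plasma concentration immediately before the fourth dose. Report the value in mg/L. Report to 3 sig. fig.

3.75 mg/L

C₀ per dose = Dose / Vd = 1040 / 310 = 3.355 mg/L
k = ln2 / t½ = 0.693147 / 14.1 = 0.04916 h⁻¹
Fraction remaining after one interval: r = e^(−kτ) = e^(−0.04916 × 11.0) = 0.5823
Before dose 4, 3 doses have been given (aged 1τ, 2τ, 3τ).
C_trough = C₀ × (r + r² + … + r^3) = C₀ × r(1−r^3)/(1−r)
        = 3.355 × 0.5823 × (1 − 0.1974) / (1 − 0.5823) = 3.754 mg/L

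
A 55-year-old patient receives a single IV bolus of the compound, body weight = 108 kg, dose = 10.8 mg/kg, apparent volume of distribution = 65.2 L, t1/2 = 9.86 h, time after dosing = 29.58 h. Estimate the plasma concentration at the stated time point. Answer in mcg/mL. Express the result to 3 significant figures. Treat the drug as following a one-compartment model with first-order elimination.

2.24 mcg/mL

Total dose = 10.8 × 108 = 1166 mg
C₀ = Dose / Vd = 1166 / 65.2 = 17.88 mg/L
k = ln2 / t½ = 0.693147 / 9.86 = 0.07030 h⁻¹
t / t½ = 29.58 / 9.86 = 3 half-lives
C = C₀ × (1/2)^3 = 17.88 × 0.1250 = 2.235 mg/L
(2.235 mg/L = 2.235 mcg/mL)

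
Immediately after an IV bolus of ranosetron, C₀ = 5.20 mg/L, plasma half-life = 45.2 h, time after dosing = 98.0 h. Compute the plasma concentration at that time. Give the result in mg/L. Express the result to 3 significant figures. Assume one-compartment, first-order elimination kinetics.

k = ln2 / t½ = 0.693147 / 45.2 = 0.01534 h⁻¹
C = C₀ · e^(−k·t) = 5.200 × e^(−0.01534 × 98.0)
  = 5.200 × 0.2224 = 1.156 mg/L

1.16 mg/L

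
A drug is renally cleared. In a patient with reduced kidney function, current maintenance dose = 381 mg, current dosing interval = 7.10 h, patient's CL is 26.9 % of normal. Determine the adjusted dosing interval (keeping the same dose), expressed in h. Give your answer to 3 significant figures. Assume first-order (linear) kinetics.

To keep the same average steady-state level, dosing rate must scale with clearance.
CL ratio = 26.9 / 100 = 0.2690
New interval (same dose) = 7.10 / 0.2690 = 26.39 h

26.4 h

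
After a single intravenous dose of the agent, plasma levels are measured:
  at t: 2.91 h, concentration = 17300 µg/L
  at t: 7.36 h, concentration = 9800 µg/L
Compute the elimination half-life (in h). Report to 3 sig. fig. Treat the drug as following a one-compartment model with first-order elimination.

k = ln(C₁/C₂) / (t₂ − t₁) = ln(17300/9800) / (7.36 − 2.91)
  = 0.5683 / 4.450 = 0.1277 h⁻¹
t½ = ln2 / k = 0.693147 / 0.1277 = 5.428 h

5.43 h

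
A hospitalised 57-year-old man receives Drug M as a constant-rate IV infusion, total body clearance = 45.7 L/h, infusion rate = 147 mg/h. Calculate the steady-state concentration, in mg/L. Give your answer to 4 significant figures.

3.217 mg/L

At steady state Css = R₀ / CL = 147 / 45.70 = 3.217 mg/L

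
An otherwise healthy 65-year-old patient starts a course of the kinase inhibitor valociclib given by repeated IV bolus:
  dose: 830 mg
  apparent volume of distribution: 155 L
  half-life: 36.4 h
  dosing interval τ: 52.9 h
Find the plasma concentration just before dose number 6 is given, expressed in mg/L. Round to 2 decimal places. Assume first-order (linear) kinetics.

3.06 mg/L

C₀ per dose = Dose / Vd = 830 / 155 = 5.355 mg/L
k = ln2 / t½ = 0.693147 / 36.4 = 0.01904 h⁻¹
Fraction remaining after one interval: r = e^(−kτ) = e^(−0.01904 × 52.9) = 0.3652
Before dose 6, 5 doses have been given (aged 1τ, 2τ, 3τ, 4τ, 5τ).
C_trough = C₀ × (r + r² + … + r^5) = C₀ × r(1−r^5)/(1−r)
        = 5.355 × 0.3652 × (1 − 0.006496) / (1 − 0.3652) = 3.061 mg/L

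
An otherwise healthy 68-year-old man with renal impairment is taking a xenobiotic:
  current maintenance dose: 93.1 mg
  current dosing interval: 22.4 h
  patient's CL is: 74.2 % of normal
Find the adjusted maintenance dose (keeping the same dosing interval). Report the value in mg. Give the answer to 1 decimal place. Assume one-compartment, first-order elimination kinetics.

69.1 mg

To keep the same average steady-state level, dosing rate must scale with clearance.
CL ratio = 74.2 / 100 = 0.7420
New dose (same interval) = 93.1 × 0.7420 = 69.08 mg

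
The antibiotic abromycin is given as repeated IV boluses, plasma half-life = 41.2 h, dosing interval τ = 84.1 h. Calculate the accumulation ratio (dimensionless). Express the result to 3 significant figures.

1.32

k = ln2 / t½ = 0.693147 / 41.2 = 0.01682 h⁻¹
e^(−kτ) = e^(−0.01682 × 84.1) = 0.2430
Accumulation ratio R = 1 / (1 − e^(−kτ)) = 1 / (1 − 0.2430) = 1.321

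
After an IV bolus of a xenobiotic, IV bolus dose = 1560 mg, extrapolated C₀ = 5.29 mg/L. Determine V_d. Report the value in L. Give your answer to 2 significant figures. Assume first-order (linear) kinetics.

Vd = Dose / C₀ = 1560 / 5.29 = 294.9 L

290 L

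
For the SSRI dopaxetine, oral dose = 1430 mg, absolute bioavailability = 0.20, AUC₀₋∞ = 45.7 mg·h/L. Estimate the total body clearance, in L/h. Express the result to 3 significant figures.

CL = F·Dose / AUC = 0.20 × 1430 / 45.7 = 6.258 L/h

6.26 L/h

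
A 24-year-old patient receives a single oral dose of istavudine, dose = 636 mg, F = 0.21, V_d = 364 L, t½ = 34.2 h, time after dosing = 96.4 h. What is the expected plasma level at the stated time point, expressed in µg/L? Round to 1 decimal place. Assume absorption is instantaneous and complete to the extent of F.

52.0 µg/L

Amount reaching circulation = F × Dose = 0.21 × 636.0 = 133.6 mg
C₀ = F·Dose / Vd = 133.6 / 364 = 0.3670 mg/L
k = ln2 / t½ = 0.693147 / 34.2 = 0.02027 h⁻¹
C = C₀ · e^(−k·t) = 0.3670 × e^(−0.02027 × 96.4)
  = 0.3670 × 0.1417 = 0.05200 mg/L
Convert: 0.05200 mg/L × 1000 = 52.00 µg/L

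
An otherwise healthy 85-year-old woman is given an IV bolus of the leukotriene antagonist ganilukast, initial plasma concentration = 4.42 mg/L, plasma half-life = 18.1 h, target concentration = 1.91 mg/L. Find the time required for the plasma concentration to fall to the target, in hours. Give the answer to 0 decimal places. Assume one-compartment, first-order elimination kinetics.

k = ln2 / t½ = 0.693147 / 18.1 = 0.03830 h⁻¹
t = ln(C₀ / C) / k = ln(4.420 / 1.91) / 0.03830
  = ln(2.314) / 0.03830 = 0.8390 / 0.03830 = 21.91 h

22 h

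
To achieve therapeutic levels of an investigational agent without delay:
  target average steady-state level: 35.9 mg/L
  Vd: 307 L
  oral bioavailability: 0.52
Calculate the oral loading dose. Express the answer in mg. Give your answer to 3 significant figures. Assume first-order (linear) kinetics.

21200 mg

LD = Css × Vd / F = 35.9 × 307 / 0.52 = 21190 mg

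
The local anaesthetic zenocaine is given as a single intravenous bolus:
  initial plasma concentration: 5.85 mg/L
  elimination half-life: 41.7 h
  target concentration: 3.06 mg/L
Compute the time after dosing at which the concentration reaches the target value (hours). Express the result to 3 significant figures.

39.0 h

k = ln2 / t½ = 0.693147 / 41.7 = 0.01662 h⁻¹
t = ln(C₀ / C) / k = ln(5.850 / 3.06) / 0.01662
  = ln(1.912) / 0.01662 = 0.6481 / 0.01662 = 39.00 h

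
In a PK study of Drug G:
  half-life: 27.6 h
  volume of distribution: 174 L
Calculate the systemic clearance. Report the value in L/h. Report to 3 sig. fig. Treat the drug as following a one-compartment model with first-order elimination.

4.37 L/h

k = ln2 / t½ = 0.693147 / 27.6 = 0.02511 h⁻¹
CL = k × Vd = 0.02511 × 174 = 4.369 L/h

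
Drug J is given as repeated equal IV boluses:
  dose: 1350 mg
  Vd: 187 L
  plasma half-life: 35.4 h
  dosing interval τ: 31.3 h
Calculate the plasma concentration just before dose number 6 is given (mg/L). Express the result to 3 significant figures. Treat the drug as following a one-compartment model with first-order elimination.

8.14 mg/L

C₀ per dose = Dose / Vd = 1350 / 187 = 7.219 mg/L
k = ln2 / t½ = 0.693147 / 35.4 = 0.01958 h⁻¹
Fraction remaining after one interval: r = e^(−kτ) = e^(−0.01958 × 31.3) = 0.5418
Before dose 6, 5 doses have been given (aged 1τ, 2τ, 3τ, 4τ, 5τ).
C_trough = C₀ × (r + r² + … + r^5) = C₀ × r(1−r^5)/(1−r)
        = 7.219 × 0.5418 × (1 − 0.04669) / (1 − 0.5418) = 8.138 mg/L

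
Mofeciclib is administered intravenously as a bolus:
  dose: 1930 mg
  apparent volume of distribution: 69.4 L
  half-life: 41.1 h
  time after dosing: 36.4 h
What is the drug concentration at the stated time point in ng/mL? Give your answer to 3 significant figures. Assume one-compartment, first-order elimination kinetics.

15100 ng/mL

C₀ = Dose / Vd = 1930 / 69.4 = 27.81 mg/L
k = ln2 / t½ = 0.693147 / 41.1 = 0.01686 h⁻¹
C = C₀ · e^(−k·t) = 27.81 × e^(−0.01686 × 36.4)
  = 27.81 × 0.5413 = 15.05 mg/L
Convert: 15.05 mg/L × 1000 = 15050 ng/mL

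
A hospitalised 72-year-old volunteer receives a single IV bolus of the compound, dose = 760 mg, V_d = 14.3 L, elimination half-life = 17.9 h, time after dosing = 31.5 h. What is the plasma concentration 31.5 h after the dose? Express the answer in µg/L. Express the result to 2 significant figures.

16000 µg/L

C₀ = Dose / Vd = 760.0 / 14.3 = 53.15 mg/L
k = ln2 / t½ = 0.693147 / 17.9 = 0.03872 h⁻¹
C = C₀ · e^(−k·t) = 53.15 × e^(−0.03872 × 31.5)
  = 53.15 × 0.2953 = 15.70 mg/L
Convert: 15.70 mg/L × 1000 = 15700 µg/L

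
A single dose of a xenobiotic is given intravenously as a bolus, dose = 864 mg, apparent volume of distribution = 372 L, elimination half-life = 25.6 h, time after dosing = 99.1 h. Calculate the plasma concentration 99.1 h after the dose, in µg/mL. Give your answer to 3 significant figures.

C₀ = Dose / Vd = 864.0 / 372 = 2.323 mg/L
k = ln2 / t½ = 0.693147 / 25.6 = 0.02708 h⁻¹
C = C₀ · e^(−k·t) = 2.323 × e^(−0.02708 × 99.1)
  = 2.323 × 0.06831 = 0.1587 mg/L
(0.1587 mg/L = 0.1587 µg/mL)

0.159 µg/mL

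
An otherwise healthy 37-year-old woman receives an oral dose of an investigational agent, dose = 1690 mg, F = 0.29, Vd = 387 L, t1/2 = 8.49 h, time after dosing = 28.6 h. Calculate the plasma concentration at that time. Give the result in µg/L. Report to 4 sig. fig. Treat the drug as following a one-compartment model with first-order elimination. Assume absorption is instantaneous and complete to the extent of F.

Amount reaching circulation = F × Dose = 0.29 × 1690 = 490.1 mg
C₀ = F·Dose / Vd = 490.1 / 387 = 1.266 mg/L
k = ln2 / t½ = 0.693147 / 8.49 = 0.08164 h⁻¹
C = C₀ · e^(−k·t) = 1.266 × e^(−0.08164 × 28.6)
  = 1.266 × 0.09682 = 0.1226 mg/L
Convert: 0.1226 mg/L × 1000 = 122.6 µg/L

122.6 µg/L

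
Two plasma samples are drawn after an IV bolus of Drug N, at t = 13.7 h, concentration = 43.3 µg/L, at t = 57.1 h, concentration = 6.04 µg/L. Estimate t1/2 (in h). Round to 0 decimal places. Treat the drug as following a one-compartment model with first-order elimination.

15 h

k = ln(C₁/C₂) / (t₂ − t₁) = ln(43.3/6.04) / (57.1 − 13.7)
  = 1.970 / 43.40 = 0.04539 h⁻¹
t½ = ln2 / k = 0.693147 / 0.04539 = 15.27 h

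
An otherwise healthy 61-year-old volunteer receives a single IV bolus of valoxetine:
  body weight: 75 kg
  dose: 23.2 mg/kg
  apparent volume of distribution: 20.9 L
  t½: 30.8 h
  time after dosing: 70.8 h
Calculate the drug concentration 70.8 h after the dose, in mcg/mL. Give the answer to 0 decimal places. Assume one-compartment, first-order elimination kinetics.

Total dose = 23.2 × 75 = 1740 mg
C₀ = Dose / Vd = 1740 / 20.9 = 83.25 mg/L
k = ln2 / t½ = 0.693147 / 30.8 = 0.02250 h⁻¹
C = C₀ · e^(−k·t) = 83.25 × e^(−0.02250 × 70.8)
  = 83.25 × 0.2033 = 16.92 mg/L
(16.92 mg/L = 16.92 mcg/mL)

17 mcg/mL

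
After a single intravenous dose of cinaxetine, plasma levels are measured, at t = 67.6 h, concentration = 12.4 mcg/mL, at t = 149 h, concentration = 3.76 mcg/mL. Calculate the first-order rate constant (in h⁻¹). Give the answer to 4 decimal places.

k = ln(C₁/C₂) / (t₂ − t₁) = ln(12.4/3.76) / (149 − 67.6)
  = 1.193 / 81.40 = 0.01466 h⁻¹

0.0147 h⁻¹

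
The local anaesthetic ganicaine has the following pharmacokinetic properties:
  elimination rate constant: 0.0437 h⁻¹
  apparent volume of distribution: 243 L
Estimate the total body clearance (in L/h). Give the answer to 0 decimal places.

11 L/h

CL = k × Vd = 0.0437 × 243 = 10.62 L/h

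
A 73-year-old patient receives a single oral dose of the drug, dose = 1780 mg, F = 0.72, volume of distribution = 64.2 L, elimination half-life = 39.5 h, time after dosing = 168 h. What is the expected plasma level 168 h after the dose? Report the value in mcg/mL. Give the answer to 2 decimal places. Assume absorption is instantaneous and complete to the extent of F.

Amount reaching circulation = F × Dose = 0.72 × 1780 = 1282 mg
C₀ = F·Dose / Vd = 1282 / 64.2 = 19.97 mg/L
k = ln2 / t½ = 0.693147 / 39.5 = 0.01755 h⁻¹
C = C₀ · e^(−k·t) = 19.97 × e^(−0.01755 × 168)
  = 19.97 × 0.05242 = 1.047 mg/L
(1.047 mg/L = 1.047 mcg/mL)

1.05 mcg/mL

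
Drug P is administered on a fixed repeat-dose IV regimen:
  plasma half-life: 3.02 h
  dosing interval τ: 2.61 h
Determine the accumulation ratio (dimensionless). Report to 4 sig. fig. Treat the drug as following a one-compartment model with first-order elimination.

k = ln2 / t½ = 0.693147 / 3.02 = 0.2295 h⁻¹
e^(−kτ) = e^(−0.2295 × 2.61) = 0.5494
Accumulation ratio R = 1 / (1 − e^(−kτ)) = 1 / (1 − 0.5494) = 2.219

2.219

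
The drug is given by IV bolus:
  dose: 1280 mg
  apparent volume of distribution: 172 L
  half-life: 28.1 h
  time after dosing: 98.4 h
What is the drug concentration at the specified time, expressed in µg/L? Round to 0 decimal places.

657 µg/L

C₀ = Dose / Vd = 1280 / 172 = 7.442 mg/L
k = ln2 / t½ = 0.693147 / 28.1 = 0.02467 h⁻¹
C = C₀ · e^(−k·t) = 7.442 × e^(−0.02467 × 98.4)
  = 7.442 × 0.08825 = 0.6568 mg/L
Convert: 0.6568 mg/L × 1000 = 656.8 µg/L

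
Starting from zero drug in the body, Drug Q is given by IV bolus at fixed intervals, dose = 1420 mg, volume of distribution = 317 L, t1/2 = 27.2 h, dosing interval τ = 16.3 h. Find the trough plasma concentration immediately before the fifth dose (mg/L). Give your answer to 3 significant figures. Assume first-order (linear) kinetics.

7.05 mg/L

C₀ per dose = Dose / Vd = 1420 / 317 = 4.479 mg/L
k = ln2 / t½ = 0.693147 / 27.2 = 0.02548 h⁻¹
Fraction remaining after one interval: r = e^(−kτ) = e^(−0.02548 × 16.3) = 0.6601
Before dose 5, 4 doses have been given (aged 1τ, 2τ, 3τ, 4τ).
C_trough = C₀ × (r + r² + … + r^4) = C₀ × r(1−r^4)/(1−r)
        = 4.479 × 0.6601 × (1 − 0.1899) / (1 − 0.6601) = 7.047 mg/L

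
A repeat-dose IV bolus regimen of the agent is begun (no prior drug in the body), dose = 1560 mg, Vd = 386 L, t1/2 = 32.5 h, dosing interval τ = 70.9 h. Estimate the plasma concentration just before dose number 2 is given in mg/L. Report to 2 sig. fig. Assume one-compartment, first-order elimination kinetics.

0.89 mg/L

C₀ per dose = Dose / Vd = 1560 / 386 = 4.041 mg/L
k = ln2 / t½ = 0.693147 / 32.5 = 0.02133 h⁻¹
Fraction remaining after one interval: r = e^(−kτ) = e^(−0.02133 × 70.9) = 0.2204
Before dose 2, 1 dose has been given (aged 1τ).
C_trough = C₀ × r = 4.041 × 0.2204 = 0.8906 mg/L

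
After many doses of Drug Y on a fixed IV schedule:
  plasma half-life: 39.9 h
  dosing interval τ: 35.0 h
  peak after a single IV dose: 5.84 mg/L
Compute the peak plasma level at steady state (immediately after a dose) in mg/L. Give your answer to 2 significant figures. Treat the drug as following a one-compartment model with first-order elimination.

13 mg/L

k = ln2 / t½ = 0.693147 / 39.9 = 0.01737 h⁻¹
e^(−kτ) = e^(−0.01737 × 35.0) = 0.5445
Accumulation ratio R = 1 / (1 − e^(−kτ)) = 1 / (1 − 0.5445) = 2.195
Steady-state peak = C₀ × R = 5.84 × 2.195 = 12.82 mg/L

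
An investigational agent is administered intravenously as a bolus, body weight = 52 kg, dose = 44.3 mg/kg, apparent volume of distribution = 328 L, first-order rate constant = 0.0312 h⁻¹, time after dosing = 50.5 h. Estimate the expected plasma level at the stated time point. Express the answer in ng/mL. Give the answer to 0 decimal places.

Total dose = 44.3 × 52 = 2304 mg
C₀ = Dose / Vd = 2304 / 328 = 7.024 mg/L
C = C₀ · e^(−k·t) = 7.024 × e^(−0.03120 × 50.5)
  = 7.024 × 0.2069 = 1.453 mg/L
Convert: 1.453 mg/L × 1000 = 1453 ng/mL

1453 ng/mL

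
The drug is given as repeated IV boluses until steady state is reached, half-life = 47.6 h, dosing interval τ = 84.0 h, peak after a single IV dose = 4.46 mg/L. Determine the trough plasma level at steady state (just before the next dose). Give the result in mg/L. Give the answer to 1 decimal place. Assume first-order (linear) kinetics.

1.9 mg/L

k = ln2 / t½ = 0.693147 / 47.6 = 0.01456 h⁻¹
e^(−kτ) = e^(−0.01456 × 84.0) = 0.2943
Accumulation ratio R = 1 / (1 − e^(−kτ)) = 1 / (1 − 0.2943) = 1.417
Steady-state trough = C₀ × R × e^(−kτ) = 4.46 × 1.417 × 0.2943 = 1.860 mg/L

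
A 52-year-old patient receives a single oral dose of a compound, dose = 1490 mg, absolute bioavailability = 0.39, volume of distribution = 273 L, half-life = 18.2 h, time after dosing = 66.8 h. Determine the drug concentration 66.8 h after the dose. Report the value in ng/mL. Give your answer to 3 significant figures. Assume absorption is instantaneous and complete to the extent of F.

167 ng/mL

Amount reaching circulation = F × Dose = 0.39 × 1490 = 581.1 mg
C₀ = F·Dose / Vd = 581.1 / 273 = 2.129 mg/L
k = ln2 / t½ = 0.693147 / 18.2 = 0.03809 h⁻¹
C = C₀ · e^(−k·t) = 2.129 × e^(−0.03809 × 66.8)
  = 2.129 × 0.07852 = 0.1672 mg/L
Convert: 0.1672 mg/L × 1000 = 167.2 ng/mL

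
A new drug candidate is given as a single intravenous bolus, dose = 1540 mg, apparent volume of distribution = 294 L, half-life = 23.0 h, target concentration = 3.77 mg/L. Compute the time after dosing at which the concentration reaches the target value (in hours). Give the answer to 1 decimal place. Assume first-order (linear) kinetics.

C₀ = Dose / Vd = 1540 / 294 = 5.238 mg/L
k = ln2 / t½ = 0.693147 / 23.0 = 0.03014 h⁻¹
t = ln(C₀ / C) / k = ln(5.238 / 3.77) / 0.03014
  = ln(1.389) / 0.03014 = 0.3286 / 0.03014 = 10.90 h

10.9 h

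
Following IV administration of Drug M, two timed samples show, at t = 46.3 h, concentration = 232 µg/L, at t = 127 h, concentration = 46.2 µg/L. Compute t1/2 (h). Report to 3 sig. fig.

34.7 h

k = ln(C₁/C₂) / (t₂ − t₁) = ln(232/46.2) / (127 − 46.3)
  = 1.614 / 80.70 = 0.02000 h⁻¹
t½ = ln2 / k = 0.693147 / 0.02000 = 34.66 h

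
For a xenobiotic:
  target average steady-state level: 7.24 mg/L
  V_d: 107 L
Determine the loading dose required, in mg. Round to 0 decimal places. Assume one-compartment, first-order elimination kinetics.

775 mg

LD = Css × Vd = 7.24 × 107 = 774.7 mg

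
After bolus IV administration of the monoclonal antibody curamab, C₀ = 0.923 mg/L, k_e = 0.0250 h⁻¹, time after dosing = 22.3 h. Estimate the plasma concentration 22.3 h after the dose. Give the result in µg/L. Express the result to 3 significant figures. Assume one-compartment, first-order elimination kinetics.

C = C₀ · e^(−k·t) = 0.9230 × e^(−0.02500 × 22.3)
  = 0.9230 × 0.5726 = 0.5285 mg/L
Convert: 0.5285 mg/L × 1000 = 528.5 µg/L

529 µg/L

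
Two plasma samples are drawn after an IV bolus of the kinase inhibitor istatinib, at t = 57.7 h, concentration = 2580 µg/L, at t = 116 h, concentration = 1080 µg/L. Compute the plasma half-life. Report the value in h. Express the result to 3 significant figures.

46.4 h

k = ln(C₁/C₂) / (t₂ − t₁) = ln(2580/1080) / (116 − 57.7)
  = 0.8708 / 58.30 = 0.01494 h⁻¹
t½ = ln2 / k = 0.693147 / 0.01494 = 46.40 h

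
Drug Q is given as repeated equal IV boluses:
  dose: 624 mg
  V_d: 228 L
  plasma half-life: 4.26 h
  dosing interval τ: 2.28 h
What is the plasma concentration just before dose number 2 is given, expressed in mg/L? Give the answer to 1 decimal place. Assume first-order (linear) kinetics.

C₀ per dose = Dose / Vd = 624 / 228 = 2.737 mg/L
k = ln2 / t½ = 0.693147 / 4.26 = 0.1627 h⁻¹
Fraction remaining after one interval: r = e^(−kτ) = e^(−0.1627 × 2.28) = 0.6901
Before dose 2, 1 dose has been given (aged 1τ).
C_trough = C₀ × r = 2.737 × 0.6901 = 1.889 mg/L

1.9 mg/L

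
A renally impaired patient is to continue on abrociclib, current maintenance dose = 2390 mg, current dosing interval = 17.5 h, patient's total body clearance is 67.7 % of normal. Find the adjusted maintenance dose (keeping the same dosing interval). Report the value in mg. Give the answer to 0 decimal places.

1618 mg

To keep the same average steady-state level, dosing rate must scale with clearance.
CL ratio = 67.7 / 100 = 0.6770
New dose (same interval) = 2390 × 0.6770 = 1618 mg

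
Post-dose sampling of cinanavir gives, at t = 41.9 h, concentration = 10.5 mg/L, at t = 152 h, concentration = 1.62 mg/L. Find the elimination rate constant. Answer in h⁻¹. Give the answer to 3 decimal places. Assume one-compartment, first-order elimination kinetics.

k = ln(C₁/C₂) / (t₂ − t₁) = ln(10.5/1.62) / (152 − 41.9)
  = 1.869 / 110.1 = 0.01698 h⁻¹

0.017 h⁻¹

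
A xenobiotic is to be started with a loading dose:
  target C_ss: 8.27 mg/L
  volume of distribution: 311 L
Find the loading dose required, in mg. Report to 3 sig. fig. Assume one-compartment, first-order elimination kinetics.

LD = Css × Vd = 8.27 × 311 = 2572 mg

2570 mg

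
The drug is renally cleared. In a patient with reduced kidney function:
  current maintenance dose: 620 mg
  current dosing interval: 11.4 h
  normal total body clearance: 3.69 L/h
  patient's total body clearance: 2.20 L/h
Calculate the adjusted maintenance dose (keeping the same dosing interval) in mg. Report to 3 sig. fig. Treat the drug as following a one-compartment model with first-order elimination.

370 mg

To keep the same average steady-state level, dosing rate must scale with clearance.
CL ratio = 2.20 / 3.69 = 0.5962
New dose (same interval) = 620 × 0.5962 = 369.6 mg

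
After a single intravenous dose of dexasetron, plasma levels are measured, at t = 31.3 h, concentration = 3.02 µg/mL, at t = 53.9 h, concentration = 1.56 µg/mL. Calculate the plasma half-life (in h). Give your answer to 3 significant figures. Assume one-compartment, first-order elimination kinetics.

23.7 h

k = ln(C₁/C₂) / (t₂ − t₁) = ln(3.02/1.56) / (53.9 − 31.3)
  = 0.6606 / 22.60 = 0.02923 h⁻¹
t½ = ln2 / k = 0.693147 / 0.02923 = 23.71 h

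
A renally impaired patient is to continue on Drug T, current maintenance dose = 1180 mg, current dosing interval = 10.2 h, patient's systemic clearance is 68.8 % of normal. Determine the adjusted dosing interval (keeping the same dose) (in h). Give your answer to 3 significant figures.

To keep the same average steady-state level, dosing rate must scale with clearance.
CL ratio = 68.8 / 100 = 0.6880
New interval (same dose) = 10.2 / 0.6880 = 14.83 h

14.8 h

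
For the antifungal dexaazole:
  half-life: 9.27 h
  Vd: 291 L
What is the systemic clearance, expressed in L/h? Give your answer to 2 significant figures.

22 L/h

k = ln2 / t½ = 0.693147 / 9.27 = 0.07477 h⁻¹
CL = k × Vd = 0.07477 × 291 = 21.76 L/h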